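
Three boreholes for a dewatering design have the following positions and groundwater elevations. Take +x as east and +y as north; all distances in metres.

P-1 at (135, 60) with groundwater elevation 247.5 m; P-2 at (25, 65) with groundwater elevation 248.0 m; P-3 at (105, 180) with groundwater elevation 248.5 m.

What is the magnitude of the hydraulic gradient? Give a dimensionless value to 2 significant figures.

0.0084

Three-point gradient (reference P-1): Δ to P-2 = (-110, 5, +0.5), Δ to P-3 = (-30, 120, +1.0).
∂h/∂x = -0.004215, ∂h/∂y = +0.007280 (det = -13050).
|∇h| = √(-0.004215² + 0.007280²) = 0.008412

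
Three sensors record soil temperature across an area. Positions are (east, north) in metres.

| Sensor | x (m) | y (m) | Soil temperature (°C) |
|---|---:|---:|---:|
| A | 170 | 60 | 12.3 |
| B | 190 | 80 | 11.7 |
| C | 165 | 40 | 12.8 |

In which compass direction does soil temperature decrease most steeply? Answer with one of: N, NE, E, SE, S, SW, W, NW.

With T = a·x + b·y + c and A as origin, the differences give:
  20·a + 20·b = -0.6
  (-5)·a + (-20)·b = +0.5
Eliminate b (×(-20) and ×20, subtract): -300·a = 2.00 → a = ∂T/∂x = -0.006667
Back-substitute: b = ∂T/∂y = -0.02333.
Steepest decrease is along −∇f = (+0.006667 E, +0.02333 N) → north.

N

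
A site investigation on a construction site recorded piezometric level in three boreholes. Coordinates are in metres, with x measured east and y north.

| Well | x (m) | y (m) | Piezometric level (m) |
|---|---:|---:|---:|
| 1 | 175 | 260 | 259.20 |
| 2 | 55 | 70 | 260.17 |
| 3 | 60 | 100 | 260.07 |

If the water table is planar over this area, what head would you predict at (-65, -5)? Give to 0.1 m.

Taking 1 as reference: 2−1 = (-120, -190, +0.97); 3−1 = (-115, -160, +0.87).
Determinant of the coordinate differences = (-120)·(-160) − (-115)·(-190) = -2650.
∂h/∂x = [(+0.97)·(-160) − (+0.87)·(-190)] / -2650 = -0.003811
∂h/∂y = [(-120)·(+0.87) − (-115)·(+0.97)] / -2650 = -0.002698
h(-65, -5) = 259.20 + (-0.003811)·(-240) + (-0.002698)·(-265) = 259.20 +0.915 +0.715 = 260.830 m.

260.8 m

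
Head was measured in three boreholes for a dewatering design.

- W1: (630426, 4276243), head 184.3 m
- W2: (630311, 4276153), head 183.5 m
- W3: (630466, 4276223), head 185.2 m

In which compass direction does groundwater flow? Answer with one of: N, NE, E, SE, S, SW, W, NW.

NW

Differences from W1: to W2 (Δx, Δy, Δh) = (-115, -90, -0.8); to W3 = (40, -20, +0.9).
Determinant of the coordinate differences = (-115)·(-20) − 40·(-90) = 5900.
∂h/∂x = [(-0.8)·(-20) − (+0.9)·(-90)] / 5900 = +0.01644
∂h/∂y = [(-115)·(+0.9) − 40·(-0.8)] / 5900 = -0.01212
Flow = −∇h = (-0.01644 east, +0.01212 north), which points northwest.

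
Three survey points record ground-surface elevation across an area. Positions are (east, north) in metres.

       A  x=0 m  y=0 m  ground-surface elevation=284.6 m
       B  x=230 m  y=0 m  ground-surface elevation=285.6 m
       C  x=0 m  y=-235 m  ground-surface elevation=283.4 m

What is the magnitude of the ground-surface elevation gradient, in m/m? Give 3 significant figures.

0.00671 m/m

∂z/∂x = (285.6 − 284.6) / (230 − 0) = +0.004348
∂z/∂y = (283.4 − 284.6) / (-235 − 0) = +0.005106
|∇f| = √(0.004348² + 0.005106²) = 0.006706 m/m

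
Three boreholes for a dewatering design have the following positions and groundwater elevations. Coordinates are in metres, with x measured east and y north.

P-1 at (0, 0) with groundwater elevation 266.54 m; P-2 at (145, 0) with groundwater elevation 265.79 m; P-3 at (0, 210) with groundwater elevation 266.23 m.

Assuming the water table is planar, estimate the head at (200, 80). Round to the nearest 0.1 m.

265.4 m

∂h/∂x = (265.79 − 266.54) / (145 − 0) = -0.005172
∂h/∂y = (266.23 − 266.54) / (210 − 0) = -0.001476
h(200, 80) = 266.54 + (-0.005172)·(200) + (-0.001476)·(80) = 266.54 -1.034 -0.118 = 265.387 m.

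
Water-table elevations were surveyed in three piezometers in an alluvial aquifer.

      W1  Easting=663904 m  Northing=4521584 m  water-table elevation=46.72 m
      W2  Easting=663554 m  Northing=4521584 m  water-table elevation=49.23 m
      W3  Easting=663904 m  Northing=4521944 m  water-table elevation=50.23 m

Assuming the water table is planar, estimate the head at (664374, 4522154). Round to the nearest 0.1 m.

∂h/∂x = (49.23 − 46.72) / (663554 − 663904) = -0.007171
∂h/∂y = (50.23 − 46.72) / (4521944 − 4521584) = +0.009750
h(664374, 4522154) = 46.72 + (-0.007171)·(470) + (+0.009750)·(570) = 46.72 -3.371 +5.557 = 48.907 m.

48.9 m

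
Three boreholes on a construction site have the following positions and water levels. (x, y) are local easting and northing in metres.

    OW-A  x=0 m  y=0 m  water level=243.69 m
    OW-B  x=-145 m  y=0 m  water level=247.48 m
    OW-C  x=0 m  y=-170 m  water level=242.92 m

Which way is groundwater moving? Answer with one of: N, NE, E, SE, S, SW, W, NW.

∂h/∂x = (247.48 − 243.69) / (-145 − 0) = -0.02614
∂h/∂y = (242.92 − 243.69) / (-170 − 0) = +0.004529
Flow = −∇h = (+0.02614 east, -0.004529 north), which points east.

E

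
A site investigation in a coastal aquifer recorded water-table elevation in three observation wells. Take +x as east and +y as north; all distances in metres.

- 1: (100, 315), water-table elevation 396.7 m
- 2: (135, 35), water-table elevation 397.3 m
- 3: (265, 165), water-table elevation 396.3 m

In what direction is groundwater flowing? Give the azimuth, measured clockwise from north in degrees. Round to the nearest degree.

Differences from 1: to 2 (Δx, Δy, Δh) = (35, -280, +0.6); to 3 = (165, -150, -0.4).
Determinant of the coordinate differences = 35·(-150) − 165·(-280) = 40950.
∂h/∂x = [(+0.6)·(-150) − (-0.4)·(-280)] / 40950 = -0.004933
∂h/∂y = [35·(-0.4) − 165·(+0.6)] / 40950 = -0.002759
Flow direction (−∇h) has components (+0.004933 E, +0.002759 N).
Azimuth = atan2(E, N) = atan2(+0.004933, +0.002759) = 60.8° ≈ 061°.

061°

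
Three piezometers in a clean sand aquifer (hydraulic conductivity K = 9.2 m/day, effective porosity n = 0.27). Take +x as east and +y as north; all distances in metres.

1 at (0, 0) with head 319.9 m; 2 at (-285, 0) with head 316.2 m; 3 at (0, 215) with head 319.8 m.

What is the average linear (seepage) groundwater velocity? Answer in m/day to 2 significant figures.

0.44 m/day

∂h/∂x = (316.2 − 319.9) / (-285 − 0) = +0.01298
∂h/∂y = (319.8 − 319.9) / (215 − 0) = -0.0004651
|∇h| = √(0.01298² + -0.0004651²) = 0.01299
Seepage velocity v = K·i/n = 9.2 × 0.01299 / 0.27 = 0.4426 m/day.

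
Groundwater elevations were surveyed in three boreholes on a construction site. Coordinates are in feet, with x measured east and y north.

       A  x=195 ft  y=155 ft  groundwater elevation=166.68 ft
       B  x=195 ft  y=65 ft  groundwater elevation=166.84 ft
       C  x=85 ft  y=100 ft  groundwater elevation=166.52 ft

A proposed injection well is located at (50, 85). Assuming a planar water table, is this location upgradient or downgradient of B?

With h = a·x + b·y + c and A as origin, the differences give:
  0·a + (-90)·b = +0.16
  (-110)·a + (-55)·b = -0.16
Eliminate b (×(-55) and ×(-90), subtract): -9900·a = -23.200 → a = ∂h/∂x = +0.002343
Back-substitute: b = ∂h/∂y = -0.001778.
Head at (50, 85) = 166.68 + (+0.002343)·(-145) + (-0.001778)·(-70) = 166.46 ft.
That is lower than the 166.84 ft at B, so the point is downgradient.

downgradient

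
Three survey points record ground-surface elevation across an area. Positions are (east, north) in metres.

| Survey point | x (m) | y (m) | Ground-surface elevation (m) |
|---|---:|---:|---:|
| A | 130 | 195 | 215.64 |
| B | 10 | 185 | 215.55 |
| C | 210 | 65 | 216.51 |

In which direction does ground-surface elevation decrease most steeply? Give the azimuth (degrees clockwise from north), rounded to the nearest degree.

Differences from A: to B (Δx, Δy, Δh) = (-120, -10, -0.09); to C = (80, -130, +0.87).
Solve a·Δx + b·Δy = Δz: det = (-120)·(-130) − 80·(-10) = 16400.
∂z/∂x = [(-0.09)·(-130) − (+0.87)·(-10)] / 16400 = +0.001244
∂z/∂y = [(-120)·(+0.87) − 80·(-0.09)] / 16400 = -0.005927
Steepest decrease is along −∇f: components (-0.001244 E, +0.005927 N).
Azimuth = atan2(-0.001244, +0.005927) = 348.1° ≈ 348°.

348°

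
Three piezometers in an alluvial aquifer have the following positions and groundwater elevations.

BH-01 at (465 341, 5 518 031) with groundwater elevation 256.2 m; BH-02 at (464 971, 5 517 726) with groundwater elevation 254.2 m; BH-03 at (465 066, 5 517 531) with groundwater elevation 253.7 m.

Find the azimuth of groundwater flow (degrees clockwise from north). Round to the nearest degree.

Differences from BH-01: to BH-02 (Δx, Δy, Δh) = (-370, -305, -2.0); to BH-03 = (-275, -500, -2.5).
Solve a·Δx + b·Δy = Δh: det = (-370)·(-500) − (-275)·(-305) = 101125.
∂h/∂x = [(-2.0)·(-500) − (-2.5)·(-305)] / 101125 = +0.002349
∂h/∂y = [(-370)·(-2.5) − (-275)·(-2.0)] / 101125 = +0.003708
Flow direction (−∇h) has components (-0.002349 E, -0.003708 N).
Azimuth = atan2(E, N) = atan2(-0.002349, -0.003708) = 212.3° ≈ 212°.

212°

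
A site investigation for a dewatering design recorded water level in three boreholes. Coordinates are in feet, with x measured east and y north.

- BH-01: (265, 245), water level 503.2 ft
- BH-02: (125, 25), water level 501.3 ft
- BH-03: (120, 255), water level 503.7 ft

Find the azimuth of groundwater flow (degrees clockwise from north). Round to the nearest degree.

165°

With h = a·x + b·y + c and BH-01 as origin, the differences give:
  (-140)·a + (-220)·b = -1.9
  (-145)·a + 10·b = +0.5
Eliminate b (×10 and ×(-220), subtract): -33300·a = 91.00 → a = ∂h/∂x = -0.002733
Back-substitute: b = ∂h/∂y = +0.01038.
Flow direction (−∇h) has components (+0.002733 E, -0.01038 N).
Azimuth = atan2(E, N) = atan2(+0.002733, -0.01038) = 165.2° ≈ 165°.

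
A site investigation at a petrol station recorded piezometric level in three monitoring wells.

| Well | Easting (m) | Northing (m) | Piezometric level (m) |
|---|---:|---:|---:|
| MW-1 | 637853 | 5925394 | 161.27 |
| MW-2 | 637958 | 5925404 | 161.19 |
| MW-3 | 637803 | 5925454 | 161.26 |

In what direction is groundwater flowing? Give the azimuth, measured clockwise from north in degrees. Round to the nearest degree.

Differences from MW-1: to MW-2 (Δx, Δy, Δh) = (105, 10, -0.08); to MW-3 = (-50, 60, -0.01).
Solve a·Δx + b·Δy = Δh: det = 105·60 − (-50)·10 = 6800.
∂h/∂x = [(-0.08)·60 − (-0.01)·10] / 6800 = -0.0006912
∂h/∂y = [105·(-0.01) − (-50)·(-0.08)] / 6800 = -0.0007426
Flow direction (−∇h) has components (+0.0006912 E, +0.0007426 N).
Azimuth = atan2(E, N) = atan2(+0.0006912, +0.0007426) = 42.9° ≈ 043°.

043°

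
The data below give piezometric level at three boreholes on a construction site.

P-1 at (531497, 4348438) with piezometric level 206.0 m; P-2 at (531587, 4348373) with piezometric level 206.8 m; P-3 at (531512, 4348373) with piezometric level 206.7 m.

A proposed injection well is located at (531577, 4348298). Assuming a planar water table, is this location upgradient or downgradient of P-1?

Differences from P-1: to P-2 (Δx, Δy, Δh) = (90, -65, +0.8); to P-3 = (15, -65, +0.7).
Determinant of the coordinate differences = 90·(-65) − 15·(-65) = -4875.
∂h/∂x = [(+0.8)·(-65) − (+0.7)·(-65)] / -4875 = +0.001333
∂h/∂y = [90·(+0.7) − 15·(+0.8)] / -4875 = -0.01046
Head at (531577, 4348298) = 206.0 + (+0.001333)·(80) + (-0.01046)·(-140) = 207.57 m.
That is higher than the 206.0 m at P-1, so the point is upgradient.

upgradient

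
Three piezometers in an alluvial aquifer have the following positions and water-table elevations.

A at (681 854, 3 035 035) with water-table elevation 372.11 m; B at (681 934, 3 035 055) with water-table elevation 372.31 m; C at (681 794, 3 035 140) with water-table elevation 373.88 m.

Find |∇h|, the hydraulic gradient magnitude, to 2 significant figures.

0.016

Taking A as reference: B−A = (80, 20, +0.20); C−A = (-60, 105, +1.77).
Determinant of the coordinate differences = 80·105 − (-60)·20 = 9600.
∂h/∂x = [(+0.20)·105 − (+1.77)·20] / 9600 = -0.001500
∂h/∂y = [80·(+1.77) − (-60)·(+0.20)] / 9600 = +0.01600
|∇h| = √(-0.001500² + 0.01600²) = 0.01607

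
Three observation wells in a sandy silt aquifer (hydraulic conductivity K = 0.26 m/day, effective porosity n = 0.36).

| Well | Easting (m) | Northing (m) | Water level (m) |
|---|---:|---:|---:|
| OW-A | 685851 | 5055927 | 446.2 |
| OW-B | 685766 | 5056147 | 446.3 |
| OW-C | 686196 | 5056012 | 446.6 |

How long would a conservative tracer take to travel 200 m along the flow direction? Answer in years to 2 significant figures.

Taking OW-A as reference: OW-B−OW-A = (-85, 220, +0.1); OW-C−OW-A = (345, 85, +0.4).
Solve a·Δx + b·Δy = Δh: det = (-85)·85 − 345·220 = -83125.
∂h/∂x = [(+0.1)·85 − (+0.4)·220] / -83125 = +0.0009564
∂h/∂y = [(-85)·(+0.4) − 345·(+0.1)] / -83125 = +0.0008241
|∇h| = √(0.0009564² + 0.0008241²) = 0.001262
Seepage velocity v = K·i/n = 0.26 × 0.001262 / 0.36 = 0.0009114 m/day.
t = 200 / 0.0009114 = 2.194e+05 days = 601 years.

600 years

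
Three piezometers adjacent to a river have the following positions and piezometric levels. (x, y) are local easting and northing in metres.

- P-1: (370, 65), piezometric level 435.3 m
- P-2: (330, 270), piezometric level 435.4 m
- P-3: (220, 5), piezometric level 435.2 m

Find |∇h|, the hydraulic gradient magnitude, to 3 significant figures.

With h = a·x + b·y + c and P-1 as origin, the differences give:
  (-40)·a + 205·b = +0.1
  (-150)·a + (-60)·b = -0.1
Eliminate b (×(-60) and ×205, subtract): 33150·a = 14.50 → a = ∂h/∂x = +0.0004374
Back-substitute: b = ∂h/∂y = +0.0005732.
|∇h| = √(0.0004374² + 0.0005732²) = 0.000721

0.000721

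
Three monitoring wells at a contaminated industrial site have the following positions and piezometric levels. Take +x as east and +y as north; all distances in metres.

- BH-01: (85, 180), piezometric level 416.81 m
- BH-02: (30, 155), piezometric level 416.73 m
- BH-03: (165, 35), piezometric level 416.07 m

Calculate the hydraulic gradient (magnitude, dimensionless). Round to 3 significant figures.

With h = a·x + b·y + c and BH-01 as origin, the differences give:
  (-55)·a + (-25)·b = -0.08
  80·a + (-145)·b = -0.74
Eliminate b (×(-145) and ×(-25), subtract): 9975·a = -6.900 → a = ∂h/∂x = -0.0006917
Back-substitute: b = ∂h/∂y = +0.004722.
|∇h| = √(-0.0006917² + 0.004722²) = 0.004772

0.00477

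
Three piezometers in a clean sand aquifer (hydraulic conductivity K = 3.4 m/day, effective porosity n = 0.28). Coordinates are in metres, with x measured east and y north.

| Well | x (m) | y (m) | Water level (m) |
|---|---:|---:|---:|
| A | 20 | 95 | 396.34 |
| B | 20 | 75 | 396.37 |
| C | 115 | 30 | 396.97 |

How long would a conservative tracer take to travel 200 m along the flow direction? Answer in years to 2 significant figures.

Taking A as reference: B−A = (0, -20, +0.03); C−A = (95, -65, +0.63).
Solve a·Δx + b·Δy = Δh: det = 0·(-65) − 95·(-20) = 1900.
∂h/∂x = [(+0.03)·(-65) − (+0.63)·(-20)] / 1900 = +0.005605
∂h/∂y = [0·(+0.63) − 95·(+0.03)] / 1900 = -0.001500
|∇h| = √(0.005605² + -0.001500²) = 0.005802
Seepage velocity v = K·i/n = 3.4 × 0.005802 / 0.28 = 0.07045 m/day.
t = 200 / 0.07045 = 2839 days = 7.77 years.

7.8 years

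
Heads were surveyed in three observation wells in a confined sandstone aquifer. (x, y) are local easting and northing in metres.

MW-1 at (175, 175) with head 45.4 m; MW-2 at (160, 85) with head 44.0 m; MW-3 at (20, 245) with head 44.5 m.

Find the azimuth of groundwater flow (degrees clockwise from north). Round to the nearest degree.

221°

Differences from MW-1: to MW-2 (Δx, Δy, Δh) = (-15, -90, -1.4); to MW-3 = (-155, 70, -0.9).
Determinant of the coordinate differences = (-15)·70 − (-155)·(-90) = -15000.
∂h/∂x = [(-1.4)·70 − (-0.9)·(-90)] / -15000 = +0.01193
∂h/∂y = [(-15)·(-0.9) − (-155)·(-1.4)] / -15000 = +0.01357
Flow direction (−∇h) has components (-0.01193 E, -0.01357 N).
Azimuth = atan2(E, N) = atan2(-0.01193, -0.01357) = 221.3° ≈ 221°.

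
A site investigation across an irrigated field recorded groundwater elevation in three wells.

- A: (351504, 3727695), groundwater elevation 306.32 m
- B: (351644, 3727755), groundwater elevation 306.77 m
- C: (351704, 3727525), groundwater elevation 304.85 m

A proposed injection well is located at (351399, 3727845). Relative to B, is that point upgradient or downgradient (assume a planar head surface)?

upgradient

Differences from A: to B (Δx, Δy, Δh) = (140, 60, +0.45); to C = (200, -170, -1.47).
Solve a·Δx + b·Δy = Δh: det = 140·(-170) − 200·60 = -35800.
∂h/∂x = [(+0.45)·(-170) − (-1.47)·60] / -35800 = -0.0003268
∂h/∂y = [140·(-1.47) − 200·(+0.45)] / -35800 = +0.008263
Head at (351399, 3727845) = 306.32 + (-0.0003268)·(-105) + (+0.008263)·(150) = 307.59 m.
That is higher than the 306.77 m at B, so the point is upgradient.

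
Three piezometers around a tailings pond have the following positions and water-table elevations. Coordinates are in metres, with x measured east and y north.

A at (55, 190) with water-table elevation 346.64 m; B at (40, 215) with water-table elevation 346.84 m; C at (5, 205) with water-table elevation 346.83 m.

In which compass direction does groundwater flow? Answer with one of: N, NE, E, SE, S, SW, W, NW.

Taking A as reference: B−A = (-15, 25, +0.20); C−A = (-50, 15, +0.19).
Solve a·Δx + b·Δy = Δh: det = (-15)·15 − (-50)·25 = 1025.
∂h/∂x = [(+0.20)·15 − (+0.19)·25] / 1025 = -0.001707
∂h/∂y = [(-15)·(+0.19) − (-50)·(+0.20)] / 1025 = +0.006976
Flow = −∇h = (+0.001707 east, -0.006976 north), which points south.

S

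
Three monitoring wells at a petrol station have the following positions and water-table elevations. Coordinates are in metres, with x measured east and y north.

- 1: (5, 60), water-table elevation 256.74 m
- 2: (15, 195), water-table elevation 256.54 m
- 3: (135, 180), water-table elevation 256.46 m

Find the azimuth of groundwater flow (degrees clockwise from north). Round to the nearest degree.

Differences from 1: to 2 (Δx, Δy, Δh) = (10, 135, -0.20); to 3 = (130, 120, -0.28).
Solve a·Δx + b·Δy = Δh: det = 10·120 − 130·135 = -16350.
∂h/∂x = [(-0.20)·120 − (-0.28)·135] / -16350 = -0.0008440
∂h/∂y = [10·(-0.28) − 130·(-0.20)] / -16350 = -0.001419
Flow direction (−∇h) has components (+0.0008440 E, +0.001419 N).
Azimuth = atan2(E, N) = atan2(+0.0008440, +0.001419) = 30.7° ≈ 031°.

031°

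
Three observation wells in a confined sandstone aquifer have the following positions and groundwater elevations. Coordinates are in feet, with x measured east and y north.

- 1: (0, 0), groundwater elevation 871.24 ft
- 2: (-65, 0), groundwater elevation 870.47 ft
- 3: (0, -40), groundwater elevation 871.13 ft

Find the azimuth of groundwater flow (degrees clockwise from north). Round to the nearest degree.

∂h/∂x = (870.47 − 871.24) / (-65 − 0) = +0.01185
∂h/∂y = (871.13 − 871.24) / (-40 − 0) = +0.002750
Flow direction (−∇h) has components (-0.01185 E, -0.002750 N).
Azimuth = atan2(E, N) = atan2(-0.01185, -0.002750) = 256.9° ≈ 257°.

257°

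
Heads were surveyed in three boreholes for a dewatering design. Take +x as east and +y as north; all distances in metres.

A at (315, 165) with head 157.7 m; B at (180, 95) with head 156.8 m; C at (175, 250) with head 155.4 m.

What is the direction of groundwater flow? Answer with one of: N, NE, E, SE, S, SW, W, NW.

Taking A as reference: B−A = (-135, -70, -0.9); C−A = (-140, 85, -2.3).
Determinant of the coordinate differences = (-135)·85 − (-140)·(-70) = -21275.
∂h/∂x = [(-0.9)·85 − (-2.3)·(-70)] / -21275 = +0.01116
∂h/∂y = [(-135)·(-2.3) − (-140)·(-0.9)] / -21275 = -0.008672
Flow = −∇h = (-0.01116 east, +0.008672 north), which points northwest.

NW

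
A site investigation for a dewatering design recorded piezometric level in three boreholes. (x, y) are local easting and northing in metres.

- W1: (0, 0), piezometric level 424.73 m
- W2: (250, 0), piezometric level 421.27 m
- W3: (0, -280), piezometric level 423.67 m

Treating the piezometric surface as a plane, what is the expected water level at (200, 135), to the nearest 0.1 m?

422.5 m

∂h/∂x = (421.27 − 424.73) / (250 − 0) = -0.01384
∂h/∂y = (423.67 − 424.73) / (-280 − 0) = +0.003786
h(200, 135) = 424.73 + (-0.01384)·(200) + (+0.003786)·(135) = 424.73 -2.768 +0.511 = 422.473 m.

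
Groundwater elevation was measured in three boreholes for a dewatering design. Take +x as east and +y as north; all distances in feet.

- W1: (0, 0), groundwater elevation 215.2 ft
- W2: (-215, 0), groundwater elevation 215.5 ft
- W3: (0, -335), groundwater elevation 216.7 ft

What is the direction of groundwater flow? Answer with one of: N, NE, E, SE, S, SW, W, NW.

∂h/∂x = (215.5 − 215.2) / (-215 − 0) = -0.001395
∂h/∂y = (216.7 − 215.2) / (-335 − 0) = -0.004478
Flow = −∇h = (+0.001395 east, +0.004478 north), which points north.

N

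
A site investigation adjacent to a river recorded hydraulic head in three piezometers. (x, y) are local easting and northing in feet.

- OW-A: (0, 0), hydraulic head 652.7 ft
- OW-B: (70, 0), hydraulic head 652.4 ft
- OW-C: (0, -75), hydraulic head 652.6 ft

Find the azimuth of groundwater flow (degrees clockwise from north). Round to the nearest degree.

107°

∂h/∂x = (652.4 − 652.7) / (70 − 0) = -0.004286
∂h/∂y = (652.6 − 652.7) / (-75 − 0) = +0.001333
Flow direction (−∇h) has components (+0.004286 E, -0.001333 N).
Azimuth = atan2(E, N) = atan2(+0.004286, -0.001333) = 107.3° ≈ 107°.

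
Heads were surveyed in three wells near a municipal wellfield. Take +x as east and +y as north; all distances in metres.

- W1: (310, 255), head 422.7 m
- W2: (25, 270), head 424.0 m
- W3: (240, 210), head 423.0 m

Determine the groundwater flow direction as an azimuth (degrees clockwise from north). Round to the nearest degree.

Taking W1 as reference: W2−W1 = (-285, 15, +1.3); W3−W1 = (-70, -45, +0.3).
Solve a·Δx + b·Δy = Δh: det = (-285)·(-45) − (-70)·15 = 13875.
∂h/∂x = [(+1.3)·(-45) − (+0.3)·15] / 13875 = -0.004541
∂h/∂y = [(-285)·(+0.3) − (-70)·(+1.3)] / 13875 = +0.0003964
Flow direction (−∇h) has components (+0.004541 E, -0.0003964 N).
Azimuth = atan2(E, N) = atan2(+0.004541, -0.0003964) = 95.0° ≈ 095°.

095°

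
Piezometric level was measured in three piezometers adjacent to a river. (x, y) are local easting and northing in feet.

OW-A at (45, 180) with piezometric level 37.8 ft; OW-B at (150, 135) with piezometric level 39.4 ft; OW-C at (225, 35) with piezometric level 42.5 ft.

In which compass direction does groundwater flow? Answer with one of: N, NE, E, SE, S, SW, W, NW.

N

Taking OW-A as reference: OW-B−OW-A = (105, -45, +1.6); OW-C−OW-A = (180, -145, +4.7).
Solve a·Δx + b·Δy = Δh: det = 105·(-145) − 180·(-45) = -7125.
∂h/∂x = [(+1.6)·(-145) − (+4.7)·(-45)] / -7125 = +0.002877
∂h/∂y = [105·(+4.7) − 180·(+1.6)] / -7125 = -0.02884
Flow = −∇h = (-0.002877 east, +0.02884 north), which points north.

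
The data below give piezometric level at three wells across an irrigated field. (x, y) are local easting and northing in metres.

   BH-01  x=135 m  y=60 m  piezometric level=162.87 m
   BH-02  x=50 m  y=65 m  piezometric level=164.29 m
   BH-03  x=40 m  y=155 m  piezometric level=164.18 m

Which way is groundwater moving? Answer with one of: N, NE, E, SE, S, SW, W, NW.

Three-point gradient (reference BH-01): Δ to BH-02 = (-85, 5, +1.42), Δ to BH-03 = (-95, 95, +1.31).
∂h/∂x = -0.01689, ∂h/∂y = -0.003099 (det = -7600).
Flow = −∇h = (+0.01689 east, +0.003099 north), which points east.

E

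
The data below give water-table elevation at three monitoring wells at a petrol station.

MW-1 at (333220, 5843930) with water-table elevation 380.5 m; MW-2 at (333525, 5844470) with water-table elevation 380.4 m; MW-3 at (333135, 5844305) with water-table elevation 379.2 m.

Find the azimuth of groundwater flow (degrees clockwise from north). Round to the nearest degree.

301°

Taking MW-1 as reference: MW-2−MW-1 = (305, 540, -0.1); MW-3−MW-1 = (-85, 375, -1.3).
Determinant of the coordinate differences = 305·375 − (-85)·540 = 160275.
∂h/∂x = [(-0.1)·375 − (-1.3)·540] / 160275 = +0.004146
∂h/∂y = [305·(-1.3) − (-85)·(-0.1)] / 160275 = -0.002527
Flow direction (−∇h) has components (-0.004146 E, +0.002527 N).
Azimuth = atan2(E, N) = atan2(-0.004146, +0.002527) = 301.4° ≈ 301°.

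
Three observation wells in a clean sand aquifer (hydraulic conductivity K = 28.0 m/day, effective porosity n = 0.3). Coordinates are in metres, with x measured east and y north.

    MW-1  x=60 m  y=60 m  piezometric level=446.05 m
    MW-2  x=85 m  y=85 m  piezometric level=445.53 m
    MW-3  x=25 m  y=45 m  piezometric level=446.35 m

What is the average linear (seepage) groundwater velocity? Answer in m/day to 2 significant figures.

2.0 m/day

Taking MW-1 as reference: MW-2−MW-1 = (25, 25, -0.52); MW-3−MW-1 = (-35, -15, +0.30).
Solve a·Δx + b·Δy = Δh: det = 25·(-15) − (-35)·25 = 500.
∂h/∂x = [(-0.52)·(-15) − (+0.30)·25] / 500 = +0.0006000
∂h/∂y = [25·(+0.30) − (-35)·(-0.52)] / 500 = -0.02140
|∇h| = √(0.0006000² + -0.02140²) = 0.02141
Seepage velocity v = K·i/n = 28.0 × 0.02141 / 0.3 = 1.998 m/day.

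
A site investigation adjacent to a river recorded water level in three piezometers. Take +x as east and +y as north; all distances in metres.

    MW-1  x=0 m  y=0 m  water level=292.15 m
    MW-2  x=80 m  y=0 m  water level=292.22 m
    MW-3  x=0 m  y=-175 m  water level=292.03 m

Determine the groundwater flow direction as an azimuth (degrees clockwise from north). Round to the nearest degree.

232°

∂h/∂x = (292.22 − 292.15) / (80 − 0) = +0.0008750
∂h/∂y = (292.03 − 292.15) / (-175 − 0) = +0.0006857
Flow direction (−∇h) has components (-0.0008750 E, -0.0006857 N).
Azimuth = atan2(E, N) = atan2(-0.0008750, -0.0006857) = 231.9° ≈ 232°.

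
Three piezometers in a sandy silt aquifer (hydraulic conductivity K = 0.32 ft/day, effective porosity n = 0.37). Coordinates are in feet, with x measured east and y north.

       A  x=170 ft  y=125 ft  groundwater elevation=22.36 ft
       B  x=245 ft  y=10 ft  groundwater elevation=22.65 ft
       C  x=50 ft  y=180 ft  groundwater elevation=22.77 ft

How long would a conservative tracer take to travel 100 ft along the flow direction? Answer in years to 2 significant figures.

34 years

Three-point gradient (reference A): Δ to B = (75, -115, +0.29), Δ to C = (-120, 55, +0.41).
∂h/∂x = -0.006522, ∂h/∂y = -0.006775 (det = -9675).
|∇h| = √(-0.006522² + -0.006775²) = 0.009404
Seepage velocity v = K·i/n = 0.32 × 0.009404 / 0.37 = 0.008133 ft/day.
t = 100 / 0.008133 = 1.23e+04 days = 33.7 years.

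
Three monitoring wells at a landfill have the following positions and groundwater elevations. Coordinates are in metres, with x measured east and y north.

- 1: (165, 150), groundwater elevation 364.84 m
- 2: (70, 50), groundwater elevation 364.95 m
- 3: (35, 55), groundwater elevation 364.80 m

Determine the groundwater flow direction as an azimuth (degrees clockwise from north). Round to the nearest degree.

321°

With h = a·x + b·y + c and 1 as origin, the differences give:
  (-95)·a + (-100)·b = +0.11
  (-130)·a + (-95)·b = -0.04
Eliminate b (×(-95) and ×(-100), subtract): -3975·a = -14.450 → a = ∂h/∂x = +0.003635
Back-substitute: b = ∂h/∂y = -0.004553.
Flow direction (−∇h) has components (-0.003635 E, +0.004553 N).
Azimuth = atan2(E, N) = atan2(-0.003635, +0.004553) = 321.4° ≈ 321°.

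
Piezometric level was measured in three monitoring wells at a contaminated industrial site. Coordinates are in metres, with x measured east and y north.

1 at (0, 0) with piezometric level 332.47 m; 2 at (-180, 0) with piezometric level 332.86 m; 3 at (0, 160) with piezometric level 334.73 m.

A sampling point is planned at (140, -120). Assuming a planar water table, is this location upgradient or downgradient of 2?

downgradient

∂h/∂x = (332.86 − 332.47) / (-180 − 0) = -0.002167
∂h/∂y = (334.73 − 332.47) / (160 − 0) = +0.01412
Head at (140, -120) = 332.47 + (-0.002167)·(140) + (+0.01412)·(-120) = 330.47 m.
That is lower than the 332.86 m at 2, so the point is downgradient.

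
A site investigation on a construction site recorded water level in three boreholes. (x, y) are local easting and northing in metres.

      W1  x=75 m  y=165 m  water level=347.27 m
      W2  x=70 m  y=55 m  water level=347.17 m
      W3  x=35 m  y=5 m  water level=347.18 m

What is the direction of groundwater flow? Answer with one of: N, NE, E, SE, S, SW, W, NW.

SE

Taking W1 as reference: W2−W1 = (-5, -110, -0.10); W3−W1 = (-40, -160, -0.09).
Determinant of the coordinate differences = (-5)·(-160) − (-40)·(-110) = -3600.
∂h/∂x = [(-0.10)·(-160) − (-0.09)·(-110)] / -3600 = -0.001694
∂h/∂y = [(-5)·(-0.09) − (-40)·(-0.10)] / -3600 = +0.0009861
Flow = −∇h = (+0.001694 east, -0.0009861 north), which points southeast.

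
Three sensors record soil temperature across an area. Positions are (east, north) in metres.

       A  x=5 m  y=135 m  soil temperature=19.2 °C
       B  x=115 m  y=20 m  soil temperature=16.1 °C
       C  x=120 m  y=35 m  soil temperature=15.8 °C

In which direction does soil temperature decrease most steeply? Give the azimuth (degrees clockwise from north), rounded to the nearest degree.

Taking A as reference: B−A = (110, -115, -3.1); C−A = (115, -100, -3.4).
Determinant of the coordinate differences = 110·(-100) − 115·(-115) = 2225.
∂T/∂x = [(-3.1)·(-100) − (-3.4)·(-115)] / 2225 = -0.03640
∂T/∂y = [110·(-3.4) − 115·(-3.1)] / 2225 = -0.007865
Steepest decrease is along −∇f: components (+0.03640 E, +0.007865 N).
Azimuth = atan2(+0.03640, +0.007865) = 77.8° ≈ 078°.

078°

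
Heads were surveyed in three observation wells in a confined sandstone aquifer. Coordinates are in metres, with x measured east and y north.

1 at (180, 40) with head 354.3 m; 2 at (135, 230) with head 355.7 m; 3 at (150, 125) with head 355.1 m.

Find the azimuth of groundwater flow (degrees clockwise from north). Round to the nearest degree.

100°

Differences from 1: to 2 (Δx, Δy, Δh) = (-45, 190, +1.4); to 3 = (-30, 85, +0.8).
Solve a·Δx + b·Δy = Δh: det = (-45)·85 − (-30)·190 = 1875.
∂h/∂x = [(+1.4)·85 − (+0.8)·190] / 1875 = -0.01760
∂h/∂y = [(-45)·(+0.8) − (-30)·(+1.4)] / 1875 = +0.003200
Flow direction (−∇h) has components (+0.01760 E, -0.003200 N).
Azimuth = atan2(E, N) = atan2(+0.01760, -0.003200) = 100.3° ≈ 100°.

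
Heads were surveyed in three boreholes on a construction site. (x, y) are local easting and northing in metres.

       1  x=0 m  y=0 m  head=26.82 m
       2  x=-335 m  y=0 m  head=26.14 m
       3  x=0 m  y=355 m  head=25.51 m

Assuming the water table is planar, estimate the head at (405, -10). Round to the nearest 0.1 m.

∂h/∂x = (26.14 − 26.82) / (-335 − 0) = +0.002030
∂h/∂y = (25.51 − 26.82) / (355 − 0) = -0.003690
h(405, -10) = 26.82 + (+0.002030)·(405) + (-0.003690)·(-10) = 26.82 +0.822 +0.037 = 27.679 m.

27.7 m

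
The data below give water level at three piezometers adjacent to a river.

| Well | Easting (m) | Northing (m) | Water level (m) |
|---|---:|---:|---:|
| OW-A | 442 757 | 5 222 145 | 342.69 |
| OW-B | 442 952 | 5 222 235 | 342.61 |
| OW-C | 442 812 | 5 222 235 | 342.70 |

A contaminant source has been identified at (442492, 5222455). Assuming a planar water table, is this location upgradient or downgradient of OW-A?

upgradient

With h = a·x + b·y + c and OW-A as origin, the differences give:
  195·a + 90·b = -0.08
  55·a + 90·b = +0.01
Eliminate b (×90 and ×90, subtract): 12600·a = -8.100 → a = ∂h/∂x = -0.0006429
Back-substitute: b = ∂h/∂y = +0.0005040.
Head at (442492, 5222455) = 342.69 + (-0.0006429)·(-265) + (+0.0005040)·(310) = 343.02 m.
That is higher than the 342.69 m at OW-A, so the point is upgradient.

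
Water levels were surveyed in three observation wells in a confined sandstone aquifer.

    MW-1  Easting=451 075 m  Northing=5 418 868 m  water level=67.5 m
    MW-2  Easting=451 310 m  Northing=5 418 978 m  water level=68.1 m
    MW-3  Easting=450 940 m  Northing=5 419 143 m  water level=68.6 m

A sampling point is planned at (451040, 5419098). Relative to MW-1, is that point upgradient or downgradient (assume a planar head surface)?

Taking MW-1 as reference: MW-2−MW-1 = (235, 110, +0.6); MW-3−MW-1 = (-135, 275, +1.1).
Solve a·Δx + b·Δy = Δh: det = 235·275 − (-135)·110 = 79475.
∂h/∂x = [(+0.6)·275 − (+1.1)·110] / 79475 = +0.0005536
∂h/∂y = [235·(+1.1) − (-135)·(+0.6)] / 79475 = +0.004272
Head at (451040, 5419098) = 67.5 + (+0.0005536)·(-35) + (+0.004272)·(230) = 68.46 m.
That is higher than the 67.5 m at MW-1, so the point is upgradient.

upgradient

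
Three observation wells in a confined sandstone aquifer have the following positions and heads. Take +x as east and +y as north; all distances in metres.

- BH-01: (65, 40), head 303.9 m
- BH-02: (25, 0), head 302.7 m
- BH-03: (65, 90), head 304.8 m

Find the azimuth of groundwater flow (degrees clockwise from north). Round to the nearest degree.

Taking BH-01 as reference: BH-02−BH-01 = (-40, -40, -1.2); BH-03−BH-01 = (0, 50, +0.9).
Determinant of the coordinate differences = (-40)·50 − 0·(-40) = -2000.
∂h/∂x = [(-1.2)·50 − (+0.9)·(-40)] / -2000 = +0.01200
∂h/∂y = [(-40)·(+0.9) − 0·(-1.2)] / -2000 = +0.01800
Flow direction (−∇h) has components (-0.01200 E, -0.01800 N).
Azimuth = atan2(E, N) = atan2(-0.01200, -0.01800) = 213.7° ≈ 214°.

214°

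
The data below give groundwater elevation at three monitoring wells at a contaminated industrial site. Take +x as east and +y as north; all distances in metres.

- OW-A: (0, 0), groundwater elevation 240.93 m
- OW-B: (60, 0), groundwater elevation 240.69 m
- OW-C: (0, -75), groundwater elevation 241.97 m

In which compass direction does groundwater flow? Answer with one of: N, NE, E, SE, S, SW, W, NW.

N

∂h/∂x = (240.69 − 240.93) / (60 − 0) = -0.004000
∂h/∂y = (241.97 − 240.93) / (-75 − 0) = -0.01387
Flow = −∇h = (+0.004000 east, +0.01387 north), which points north.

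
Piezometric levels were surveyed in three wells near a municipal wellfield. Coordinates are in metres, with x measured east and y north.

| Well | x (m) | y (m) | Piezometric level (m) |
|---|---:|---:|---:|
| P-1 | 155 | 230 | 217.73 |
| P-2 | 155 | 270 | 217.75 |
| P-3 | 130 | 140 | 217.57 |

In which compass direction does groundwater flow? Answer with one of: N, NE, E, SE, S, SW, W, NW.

W

Differences from P-1: to P-2 (Δx, Δy, Δh) = (0, 40, +0.02); to P-3 = (-25, -90, -0.16).
Solve a·Δx + b·Δy = Δh: det = 0·(-90) − (-25)·40 = 1000.
∂h/∂x = [(+0.02)·(-90) − (-0.16)·40] / 1000 = +0.004600
∂h/∂y = [0·(-0.16) − (-25)·(+0.02)] / 1000 = +0.0005000
Flow = −∇h = (-0.004600 east, -0.0005000 north), which points west.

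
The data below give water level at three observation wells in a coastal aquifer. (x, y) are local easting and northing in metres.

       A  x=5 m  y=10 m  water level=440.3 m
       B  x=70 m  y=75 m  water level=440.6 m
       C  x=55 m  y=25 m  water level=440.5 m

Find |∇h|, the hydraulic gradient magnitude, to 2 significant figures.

0.0038

Three-point gradient (reference A): Δ to B = (65, 65, +0.3), Δ to C = (50, 15, +0.2).
∂h/∂x = +0.003736, ∂h/∂y = +0.0008791 (det = -2275).
|∇h| = √(0.003736² + 0.0008791²) = 0.003838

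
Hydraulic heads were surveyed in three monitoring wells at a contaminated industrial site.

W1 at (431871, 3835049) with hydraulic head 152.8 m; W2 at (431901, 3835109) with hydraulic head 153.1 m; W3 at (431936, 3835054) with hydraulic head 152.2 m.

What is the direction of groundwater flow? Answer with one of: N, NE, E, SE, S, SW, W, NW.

Differences from W1: to W2 (Δx, Δy, Δh) = (30, 60, +0.3); to W3 = (65, 5, -0.6).
Solve a·Δx + b·Δy = Δh: det = 30·5 − 65·60 = -3750.
∂h/∂x = [(+0.3)·5 − (-0.6)·60] / -3750 = -0.01000
∂h/∂y = [30·(-0.6) − 65·(+0.3)] / -3750 = +0.010000
Flow = −∇h = (+0.01000 east, -0.010000 north), which points southeast.

SE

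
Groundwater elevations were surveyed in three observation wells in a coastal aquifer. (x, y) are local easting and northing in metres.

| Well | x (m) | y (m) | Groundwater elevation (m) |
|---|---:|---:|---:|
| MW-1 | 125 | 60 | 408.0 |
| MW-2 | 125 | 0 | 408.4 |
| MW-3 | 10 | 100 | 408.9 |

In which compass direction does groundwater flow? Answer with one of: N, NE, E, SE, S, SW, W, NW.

NE

Differences from MW-1: to MW-2 (Δx, Δy, Δh) = (0, -60, +0.4); to MW-3 = (-115, 40, +0.9).
Solve a·Δx + b·Δy = Δh: det = 0·40 − (-115)·(-60) = -6900.
∂h/∂x = [(+0.4)·40 − (+0.9)·(-60)] / -6900 = -0.01014
∂h/∂y = [0·(+0.9) − (-115)·(+0.4)] / -6900 = -0.006667
Flow = −∇h = (+0.01014 east, +0.006667 north), which points northeast.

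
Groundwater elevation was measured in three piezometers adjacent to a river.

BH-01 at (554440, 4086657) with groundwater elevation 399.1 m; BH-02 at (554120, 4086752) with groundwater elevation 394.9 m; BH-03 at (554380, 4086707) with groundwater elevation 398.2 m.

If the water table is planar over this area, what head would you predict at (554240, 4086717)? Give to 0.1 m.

396.5 m

Differences from BH-01: to BH-02 (Δx, Δy, Δh) = (-320, 95, -4.2); to BH-03 = (-60, 50, -0.9).
Solve a·Δx + b·Δy = Δh: det = (-320)·50 − (-60)·95 = -10300.
∂h/∂x = [(-4.2)·50 − (-0.9)·95] / -10300 = +0.01209
∂h/∂y = [(-320)·(-0.9) − (-60)·(-4.2)] / -10300 = -0.003495
h(554240, 4086717) = 399.1 + (+0.01209)·(-200) + (-0.003495)·(60) = 399.1 -2.417 -0.210 = 396.473 m.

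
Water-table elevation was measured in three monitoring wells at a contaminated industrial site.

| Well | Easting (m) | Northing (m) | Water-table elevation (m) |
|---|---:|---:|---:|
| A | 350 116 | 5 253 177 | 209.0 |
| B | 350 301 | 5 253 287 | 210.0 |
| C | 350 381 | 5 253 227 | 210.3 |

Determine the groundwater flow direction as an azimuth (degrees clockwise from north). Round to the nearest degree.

255°

Taking A as reference: B−A = (185, 110, +1.0); C−A = (265, 50, +1.3).
Determinant of the coordinate differences = 185·50 − 265·110 = -19900.
∂h/∂x = [(+1.0)·50 − (+1.3)·110] / -19900 = +0.004673
∂h/∂y = [185·(+1.3) − 265·(+1.0)] / -19900 = +0.001231
Flow direction (−∇h) has components (-0.004673 E, -0.001231 N).
Azimuth = atan2(E, N) = atan2(-0.004673, -0.001231) = 255.2° ≈ 255°.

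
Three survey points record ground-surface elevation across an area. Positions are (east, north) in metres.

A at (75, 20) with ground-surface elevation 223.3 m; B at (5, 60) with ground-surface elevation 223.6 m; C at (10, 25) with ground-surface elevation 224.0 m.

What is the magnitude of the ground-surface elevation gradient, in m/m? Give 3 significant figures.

0.0176 m/m

With z = a·x + b·y + c and A as origin, the differences give:
  (-70)·a + 40·b = +0.3
  (-65)·a + 5·b = +0.7
Eliminate b (×5 and ×40, subtract): 2250·a = -26.50 → a = ∂z/∂x = -0.01178
Back-substitute: b = ∂z/∂y = -0.01311.
|∇f| = √(-0.01178² + -0.01311²) = 0.01762 m/m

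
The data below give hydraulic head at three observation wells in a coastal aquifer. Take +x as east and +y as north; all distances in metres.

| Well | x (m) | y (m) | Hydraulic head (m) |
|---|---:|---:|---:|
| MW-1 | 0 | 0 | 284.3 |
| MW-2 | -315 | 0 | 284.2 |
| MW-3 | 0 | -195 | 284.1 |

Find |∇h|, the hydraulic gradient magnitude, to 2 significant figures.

∂h/∂x = (284.2 − 284.3) / (-315 − 0) = +0.0003175
∂h/∂y = (284.1 − 284.3) / (-195 − 0) = +0.001026
|∇h| = √(0.0003175² + 0.001026²) = 0.001074

0.0011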